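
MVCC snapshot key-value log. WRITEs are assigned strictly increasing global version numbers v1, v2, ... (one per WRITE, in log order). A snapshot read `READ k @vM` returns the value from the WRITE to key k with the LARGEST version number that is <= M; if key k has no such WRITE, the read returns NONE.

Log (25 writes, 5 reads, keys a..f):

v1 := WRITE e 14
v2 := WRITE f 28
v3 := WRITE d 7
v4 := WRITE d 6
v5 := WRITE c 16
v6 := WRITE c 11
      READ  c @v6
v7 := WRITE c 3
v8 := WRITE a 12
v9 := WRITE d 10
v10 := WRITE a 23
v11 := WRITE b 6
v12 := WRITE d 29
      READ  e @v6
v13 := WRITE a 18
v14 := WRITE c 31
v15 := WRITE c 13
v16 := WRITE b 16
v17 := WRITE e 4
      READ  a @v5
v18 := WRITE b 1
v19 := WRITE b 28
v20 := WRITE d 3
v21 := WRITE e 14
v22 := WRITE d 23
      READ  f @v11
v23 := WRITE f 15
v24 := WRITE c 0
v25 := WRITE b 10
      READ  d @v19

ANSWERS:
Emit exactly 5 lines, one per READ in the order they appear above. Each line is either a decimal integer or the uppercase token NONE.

Answer: 11
14
NONE
28
29

Derivation:
v1: WRITE e=14  (e history now [(1, 14)])
v2: WRITE f=28  (f history now [(2, 28)])
v3: WRITE d=7  (d history now [(3, 7)])
v4: WRITE d=6  (d history now [(3, 7), (4, 6)])
v5: WRITE c=16  (c history now [(5, 16)])
v6: WRITE c=11  (c history now [(5, 16), (6, 11)])
READ c @v6: history=[(5, 16), (6, 11)] -> pick v6 -> 11
v7: WRITE c=3  (c history now [(5, 16), (6, 11), (7, 3)])
v8: WRITE a=12  (a history now [(8, 12)])
v9: WRITE d=10  (d history now [(3, 7), (4, 6), (9, 10)])
v10: WRITE a=23  (a history now [(8, 12), (10, 23)])
v11: WRITE b=6  (b history now [(11, 6)])
v12: WRITE d=29  (d history now [(3, 7), (4, 6), (9, 10), (12, 29)])
READ e @v6: history=[(1, 14)] -> pick v1 -> 14
v13: WRITE a=18  (a history now [(8, 12), (10, 23), (13, 18)])
v14: WRITE c=31  (c history now [(5, 16), (6, 11), (7, 3), (14, 31)])
v15: WRITE c=13  (c history now [(5, 16), (6, 11), (7, 3), (14, 31), (15, 13)])
v16: WRITE b=16  (b history now [(11, 6), (16, 16)])
v17: WRITE e=4  (e history now [(1, 14), (17, 4)])
READ a @v5: history=[(8, 12), (10, 23), (13, 18)] -> no version <= 5 -> NONE
v18: WRITE b=1  (b history now [(11, 6), (16, 16), (18, 1)])
v19: WRITE b=28  (b history now [(11, 6), (16, 16), (18, 1), (19, 28)])
v20: WRITE d=3  (d history now [(3, 7), (4, 6), (9, 10), (12, 29), (20, 3)])
v21: WRITE e=14  (e history now [(1, 14), (17, 4), (21, 14)])
v22: WRITE d=23  (d history now [(3, 7), (4, 6), (9, 10), (12, 29), (20, 3), (22, 23)])
READ f @v11: history=[(2, 28)] -> pick v2 -> 28
v23: WRITE f=15  (f history now [(2, 28), (23, 15)])
v24: WRITE c=0  (c history now [(5, 16), (6, 11), (7, 3), (14, 31), (15, 13), (24, 0)])
v25: WRITE b=10  (b history now [(11, 6), (16, 16), (18, 1), (19, 28), (25, 10)])
READ d @v19: history=[(3, 7), (4, 6), (9, 10), (12, 29), (20, 3), (22, 23)] -> pick v12 -> 29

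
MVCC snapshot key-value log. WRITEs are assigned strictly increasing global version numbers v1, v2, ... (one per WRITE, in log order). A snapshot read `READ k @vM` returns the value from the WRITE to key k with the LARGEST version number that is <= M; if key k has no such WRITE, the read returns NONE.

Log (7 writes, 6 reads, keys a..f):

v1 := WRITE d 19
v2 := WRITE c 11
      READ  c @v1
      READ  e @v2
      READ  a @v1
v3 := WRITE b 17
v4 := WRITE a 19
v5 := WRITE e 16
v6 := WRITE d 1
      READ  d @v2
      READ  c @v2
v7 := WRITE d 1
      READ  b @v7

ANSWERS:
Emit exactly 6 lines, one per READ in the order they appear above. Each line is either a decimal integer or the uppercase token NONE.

Answer: NONE
NONE
NONE
19
11
17

Derivation:
v1: WRITE d=19  (d history now [(1, 19)])
v2: WRITE c=11  (c history now [(2, 11)])
READ c @v1: history=[(2, 11)] -> no version <= 1 -> NONE
READ e @v2: history=[] -> no version <= 2 -> NONE
READ a @v1: history=[] -> no version <= 1 -> NONE
v3: WRITE b=17  (b history now [(3, 17)])
v4: WRITE a=19  (a history now [(4, 19)])
v5: WRITE e=16  (e history now [(5, 16)])
v6: WRITE d=1  (d history now [(1, 19), (6, 1)])
READ d @v2: history=[(1, 19), (6, 1)] -> pick v1 -> 19
READ c @v2: history=[(2, 11)] -> pick v2 -> 11
v7: WRITE d=1  (d history now [(1, 19), (6, 1), (7, 1)])
READ b @v7: history=[(3, 17)] -> pick v3 -> 17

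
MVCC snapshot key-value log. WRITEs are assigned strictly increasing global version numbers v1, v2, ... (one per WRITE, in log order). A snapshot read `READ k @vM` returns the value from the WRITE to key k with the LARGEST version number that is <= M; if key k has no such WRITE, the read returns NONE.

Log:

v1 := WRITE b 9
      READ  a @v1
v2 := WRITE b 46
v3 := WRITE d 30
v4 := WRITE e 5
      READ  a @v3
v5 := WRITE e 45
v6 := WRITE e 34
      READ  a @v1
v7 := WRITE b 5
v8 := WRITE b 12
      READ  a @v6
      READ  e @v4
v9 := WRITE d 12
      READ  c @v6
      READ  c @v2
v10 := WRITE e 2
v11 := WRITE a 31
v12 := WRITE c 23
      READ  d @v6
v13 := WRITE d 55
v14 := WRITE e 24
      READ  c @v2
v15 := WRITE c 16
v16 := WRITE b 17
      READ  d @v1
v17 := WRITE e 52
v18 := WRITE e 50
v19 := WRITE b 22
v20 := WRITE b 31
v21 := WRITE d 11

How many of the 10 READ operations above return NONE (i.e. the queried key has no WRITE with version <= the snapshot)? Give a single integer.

v1: WRITE b=9  (b history now [(1, 9)])
READ a @v1: history=[] -> no version <= 1 -> NONE
v2: WRITE b=46  (b history now [(1, 9), (2, 46)])
v3: WRITE d=30  (d history now [(3, 30)])
v4: WRITE e=5  (e history now [(4, 5)])
READ a @v3: history=[] -> no version <= 3 -> NONE
v5: WRITE e=45  (e history now [(4, 5), (5, 45)])
v6: WRITE e=34  (e history now [(4, 5), (5, 45), (6, 34)])
READ a @v1: history=[] -> no version <= 1 -> NONE
v7: WRITE b=5  (b history now [(1, 9), (2, 46), (7, 5)])
v8: WRITE b=12  (b history now [(1, 9), (2, 46), (7, 5), (8, 12)])
READ a @v6: history=[] -> no version <= 6 -> NONE
READ e @v4: history=[(4, 5), (5, 45), (6, 34)] -> pick v4 -> 5
v9: WRITE d=12  (d history now [(3, 30), (9, 12)])
READ c @v6: history=[] -> no version <= 6 -> NONE
READ c @v2: history=[] -> no version <= 2 -> NONE
v10: WRITE e=2  (e history now [(4, 5), (5, 45), (6, 34), (10, 2)])
v11: WRITE a=31  (a history now [(11, 31)])
v12: WRITE c=23  (c history now [(12, 23)])
READ d @v6: history=[(3, 30), (9, 12)] -> pick v3 -> 30
v13: WRITE d=55  (d history now [(3, 30), (9, 12), (13, 55)])
v14: WRITE e=24  (e history now [(4, 5), (5, 45), (6, 34), (10, 2), (14, 24)])
READ c @v2: history=[(12, 23)] -> no version <= 2 -> NONE
v15: WRITE c=16  (c history now [(12, 23), (15, 16)])
v16: WRITE b=17  (b history now [(1, 9), (2, 46), (7, 5), (8, 12), (16, 17)])
READ d @v1: history=[(3, 30), (9, 12), (13, 55)] -> no version <= 1 -> NONE
v17: WRITE e=52  (e history now [(4, 5), (5, 45), (6, 34), (10, 2), (14, 24), (17, 52)])
v18: WRITE e=50  (e history now [(4, 5), (5, 45), (6, 34), (10, 2), (14, 24), (17, 52), (18, 50)])
v19: WRITE b=22  (b history now [(1, 9), (2, 46), (7, 5), (8, 12), (16, 17), (19, 22)])
v20: WRITE b=31  (b history now [(1, 9), (2, 46), (7, 5), (8, 12), (16, 17), (19, 22), (20, 31)])
v21: WRITE d=11  (d history now [(3, 30), (9, 12), (13, 55), (21, 11)])
Read results in order: ['NONE', 'NONE', 'NONE', 'NONE', '5', 'NONE', 'NONE', '30', 'NONE', 'NONE']
NONE count = 8

Answer: 8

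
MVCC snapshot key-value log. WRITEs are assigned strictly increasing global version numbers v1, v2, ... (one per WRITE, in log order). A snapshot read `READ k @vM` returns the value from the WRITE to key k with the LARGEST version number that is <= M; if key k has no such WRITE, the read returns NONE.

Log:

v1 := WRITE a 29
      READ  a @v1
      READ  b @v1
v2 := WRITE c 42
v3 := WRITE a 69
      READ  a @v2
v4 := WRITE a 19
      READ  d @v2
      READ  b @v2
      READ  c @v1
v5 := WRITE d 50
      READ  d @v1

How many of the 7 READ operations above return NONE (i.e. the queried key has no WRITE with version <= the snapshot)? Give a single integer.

Answer: 5

Derivation:
v1: WRITE a=29  (a history now [(1, 29)])
READ a @v1: history=[(1, 29)] -> pick v1 -> 29
READ b @v1: history=[] -> no version <= 1 -> NONE
v2: WRITE c=42  (c history now [(2, 42)])
v3: WRITE a=69  (a history now [(1, 29), (3, 69)])
READ a @v2: history=[(1, 29), (3, 69)] -> pick v1 -> 29
v4: WRITE a=19  (a history now [(1, 29), (3, 69), (4, 19)])
READ d @v2: history=[] -> no version <= 2 -> NONE
READ b @v2: history=[] -> no version <= 2 -> NONE
READ c @v1: history=[(2, 42)] -> no version <= 1 -> NONE
v5: WRITE d=50  (d history now [(5, 50)])
READ d @v1: history=[(5, 50)] -> no version <= 1 -> NONE
Read results in order: ['29', 'NONE', '29', 'NONE', 'NONE', 'NONE', 'NONE']
NONE count = 5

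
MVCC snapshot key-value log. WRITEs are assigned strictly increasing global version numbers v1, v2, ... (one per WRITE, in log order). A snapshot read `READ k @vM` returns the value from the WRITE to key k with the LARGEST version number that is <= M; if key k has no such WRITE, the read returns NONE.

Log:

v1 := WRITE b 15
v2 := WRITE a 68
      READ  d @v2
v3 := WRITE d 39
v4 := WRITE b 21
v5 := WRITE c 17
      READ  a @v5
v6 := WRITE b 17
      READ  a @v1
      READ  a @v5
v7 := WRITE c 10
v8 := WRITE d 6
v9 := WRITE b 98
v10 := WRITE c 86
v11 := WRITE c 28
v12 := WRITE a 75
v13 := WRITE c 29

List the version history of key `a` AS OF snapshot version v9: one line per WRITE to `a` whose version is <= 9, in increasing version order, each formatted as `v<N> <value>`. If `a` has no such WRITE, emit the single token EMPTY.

Answer: v2 68

Derivation:
Scan writes for key=a with version <= 9:
  v1 WRITE b 15 -> skip
  v2 WRITE a 68 -> keep
  v3 WRITE d 39 -> skip
  v4 WRITE b 21 -> skip
  v5 WRITE c 17 -> skip
  v6 WRITE b 17 -> skip
  v7 WRITE c 10 -> skip
  v8 WRITE d 6 -> skip
  v9 WRITE b 98 -> skip
  v10 WRITE c 86 -> skip
  v11 WRITE c 28 -> skip
  v12 WRITE a 75 -> drop (> snap)
  v13 WRITE c 29 -> skip
Collected: [(2, 68)]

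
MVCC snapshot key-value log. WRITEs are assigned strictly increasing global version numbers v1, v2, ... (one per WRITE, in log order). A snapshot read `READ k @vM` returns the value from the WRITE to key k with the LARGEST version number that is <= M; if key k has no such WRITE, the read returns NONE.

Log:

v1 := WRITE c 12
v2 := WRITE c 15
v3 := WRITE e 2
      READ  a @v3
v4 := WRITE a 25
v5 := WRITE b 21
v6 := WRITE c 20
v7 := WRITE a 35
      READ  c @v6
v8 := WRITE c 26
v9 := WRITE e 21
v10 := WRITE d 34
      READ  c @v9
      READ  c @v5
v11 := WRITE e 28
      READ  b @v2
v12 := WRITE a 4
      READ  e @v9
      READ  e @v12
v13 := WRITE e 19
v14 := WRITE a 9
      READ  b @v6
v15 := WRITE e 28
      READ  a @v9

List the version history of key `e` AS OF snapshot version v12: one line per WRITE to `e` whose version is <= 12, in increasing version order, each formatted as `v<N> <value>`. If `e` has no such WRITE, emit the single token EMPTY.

Scan writes for key=e with version <= 12:
  v1 WRITE c 12 -> skip
  v2 WRITE c 15 -> skip
  v3 WRITE e 2 -> keep
  v4 WRITE a 25 -> skip
  v5 WRITE b 21 -> skip
  v6 WRITE c 20 -> skip
  v7 WRITE a 35 -> skip
  v8 WRITE c 26 -> skip
  v9 WRITE e 21 -> keep
  v10 WRITE d 34 -> skip
  v11 WRITE e 28 -> keep
  v12 WRITE a 4 -> skip
  v13 WRITE e 19 -> drop (> snap)
  v14 WRITE a 9 -> skip
  v15 WRITE e 28 -> drop (> snap)
Collected: [(3, 2), (9, 21), (11, 28)]

Answer: v3 2
v9 21
v11 28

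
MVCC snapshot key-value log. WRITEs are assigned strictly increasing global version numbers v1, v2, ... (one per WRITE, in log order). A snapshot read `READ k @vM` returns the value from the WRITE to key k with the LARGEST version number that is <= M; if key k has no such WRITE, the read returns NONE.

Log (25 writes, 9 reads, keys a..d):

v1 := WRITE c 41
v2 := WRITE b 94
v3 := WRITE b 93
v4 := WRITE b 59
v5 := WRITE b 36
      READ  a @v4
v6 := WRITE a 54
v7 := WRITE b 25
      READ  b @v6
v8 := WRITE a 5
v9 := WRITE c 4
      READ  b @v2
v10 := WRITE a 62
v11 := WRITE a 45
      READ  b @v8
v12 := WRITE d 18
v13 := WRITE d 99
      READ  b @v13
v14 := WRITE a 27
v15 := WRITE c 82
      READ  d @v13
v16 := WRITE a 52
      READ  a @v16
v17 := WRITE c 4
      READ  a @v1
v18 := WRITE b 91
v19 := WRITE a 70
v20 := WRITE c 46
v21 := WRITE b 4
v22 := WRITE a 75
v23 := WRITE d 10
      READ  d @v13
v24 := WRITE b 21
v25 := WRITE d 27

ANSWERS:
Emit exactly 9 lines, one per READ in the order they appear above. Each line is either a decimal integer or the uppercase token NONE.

v1: WRITE c=41  (c history now [(1, 41)])
v2: WRITE b=94  (b history now [(2, 94)])
v3: WRITE b=93  (b history now [(2, 94), (3, 93)])
v4: WRITE b=59  (b history now [(2, 94), (3, 93), (4, 59)])
v5: WRITE b=36  (b history now [(2, 94), (3, 93), (4, 59), (5, 36)])
READ a @v4: history=[] -> no version <= 4 -> NONE
v6: WRITE a=54  (a history now [(6, 54)])
v7: WRITE b=25  (b history now [(2, 94), (3, 93), (4, 59), (5, 36), (7, 25)])
READ b @v6: history=[(2, 94), (3, 93), (4, 59), (5, 36), (7, 25)] -> pick v5 -> 36
v8: WRITE a=5  (a history now [(6, 54), (8, 5)])
v9: WRITE c=4  (c history now [(1, 41), (9, 4)])
READ b @v2: history=[(2, 94), (3, 93), (4, 59), (5, 36), (7, 25)] -> pick v2 -> 94
v10: WRITE a=62  (a history now [(6, 54), (8, 5), (10, 62)])
v11: WRITE a=45  (a history now [(6, 54), (8, 5), (10, 62), (11, 45)])
READ b @v8: history=[(2, 94), (3, 93), (4, 59), (5, 36), (7, 25)] -> pick v7 -> 25
v12: WRITE d=18  (d history now [(12, 18)])
v13: WRITE d=99  (d history now [(12, 18), (13, 99)])
READ b @v13: history=[(2, 94), (3, 93), (4, 59), (5, 36), (7, 25)] -> pick v7 -> 25
v14: WRITE a=27  (a history now [(6, 54), (8, 5), (10, 62), (11, 45), (14, 27)])
v15: WRITE c=82  (c history now [(1, 41), (9, 4), (15, 82)])
READ d @v13: history=[(12, 18), (13, 99)] -> pick v13 -> 99
v16: WRITE a=52  (a history now [(6, 54), (8, 5), (10, 62), (11, 45), (14, 27), (16, 52)])
READ a @v16: history=[(6, 54), (8, 5), (10, 62), (11, 45), (14, 27), (16, 52)] -> pick v16 -> 52
v17: WRITE c=4  (c history now [(1, 41), (9, 4), (15, 82), (17, 4)])
READ a @v1: history=[(6, 54), (8, 5), (10, 62), (11, 45), (14, 27), (16, 52)] -> no version <= 1 -> NONE
v18: WRITE b=91  (b history now [(2, 94), (3, 93), (4, 59), (5, 36), (7, 25), (18, 91)])
v19: WRITE a=70  (a history now [(6, 54), (8, 5), (10, 62), (11, 45), (14, 27), (16, 52), (19, 70)])
v20: WRITE c=46  (c history now [(1, 41), (9, 4), (15, 82), (17, 4), (20, 46)])
v21: WRITE b=4  (b history now [(2, 94), (3, 93), (4, 59), (5, 36), (7, 25), (18, 91), (21, 4)])
v22: WRITE a=75  (a history now [(6, 54), (8, 5), (10, 62), (11, 45), (14, 27), (16, 52), (19, 70), (22, 75)])
v23: WRITE d=10  (d history now [(12, 18), (13, 99), (23, 10)])
READ d @v13: history=[(12, 18), (13, 99), (23, 10)] -> pick v13 -> 99
v24: WRITE b=21  (b history now [(2, 94), (3, 93), (4, 59), (5, 36), (7, 25), (18, 91), (21, 4), (24, 21)])
v25: WRITE d=27  (d history now [(12, 18), (13, 99), (23, 10), (25, 27)])

Answer: NONE
36
94
25
25
99
52
NONE
99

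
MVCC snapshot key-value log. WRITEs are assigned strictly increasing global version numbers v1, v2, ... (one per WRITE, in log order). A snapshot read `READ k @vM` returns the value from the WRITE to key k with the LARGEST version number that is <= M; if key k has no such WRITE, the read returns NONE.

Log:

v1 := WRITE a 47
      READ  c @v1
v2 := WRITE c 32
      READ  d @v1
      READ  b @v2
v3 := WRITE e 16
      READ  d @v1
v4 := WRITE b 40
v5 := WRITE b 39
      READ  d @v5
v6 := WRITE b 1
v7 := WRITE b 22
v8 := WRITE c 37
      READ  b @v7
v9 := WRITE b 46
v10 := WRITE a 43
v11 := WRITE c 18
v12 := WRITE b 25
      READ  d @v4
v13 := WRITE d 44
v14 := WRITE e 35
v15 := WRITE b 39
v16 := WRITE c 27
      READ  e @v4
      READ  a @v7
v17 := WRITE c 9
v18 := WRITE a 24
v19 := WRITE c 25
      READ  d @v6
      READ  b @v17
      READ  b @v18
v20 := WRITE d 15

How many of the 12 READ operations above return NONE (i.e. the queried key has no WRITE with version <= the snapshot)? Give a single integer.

Answer: 7

Derivation:
v1: WRITE a=47  (a history now [(1, 47)])
READ c @v1: history=[] -> no version <= 1 -> NONE
v2: WRITE c=32  (c history now [(2, 32)])
READ d @v1: history=[] -> no version <= 1 -> NONE
READ b @v2: history=[] -> no version <= 2 -> NONE
v3: WRITE e=16  (e history now [(3, 16)])
READ d @v1: history=[] -> no version <= 1 -> NONE
v4: WRITE b=40  (b history now [(4, 40)])
v5: WRITE b=39  (b history now [(4, 40), (5, 39)])
READ d @v5: history=[] -> no version <= 5 -> NONE
v6: WRITE b=1  (b history now [(4, 40), (5, 39), (6, 1)])
v7: WRITE b=22  (b history now [(4, 40), (5, 39), (6, 1), (7, 22)])
v8: WRITE c=37  (c history now [(2, 32), (8, 37)])
READ b @v7: history=[(4, 40), (5, 39), (6, 1), (7, 22)] -> pick v7 -> 22
v9: WRITE b=46  (b history now [(4, 40), (5, 39), (6, 1), (7, 22), (9, 46)])
v10: WRITE a=43  (a history now [(1, 47), (10, 43)])
v11: WRITE c=18  (c history now [(2, 32), (8, 37), (11, 18)])
v12: WRITE b=25  (b history now [(4, 40), (5, 39), (6, 1), (7, 22), (9, 46), (12, 25)])
READ d @v4: history=[] -> no version <= 4 -> NONE
v13: WRITE d=44  (d history now [(13, 44)])
v14: WRITE e=35  (e history now [(3, 16), (14, 35)])
v15: WRITE b=39  (b history now [(4, 40), (5, 39), (6, 1), (7, 22), (9, 46), (12, 25), (15, 39)])
v16: WRITE c=27  (c history now [(2, 32), (8, 37), (11, 18), (16, 27)])
READ e @v4: history=[(3, 16), (14, 35)] -> pick v3 -> 16
READ a @v7: history=[(1, 47), (10, 43)] -> pick v1 -> 47
v17: WRITE c=9  (c history now [(2, 32), (8, 37), (11, 18), (16, 27), (17, 9)])
v18: WRITE a=24  (a history now [(1, 47), (10, 43), (18, 24)])
v19: WRITE c=25  (c history now [(2, 32), (8, 37), (11, 18), (16, 27), (17, 9), (19, 25)])
READ d @v6: history=[(13, 44)] -> no version <= 6 -> NONE
READ b @v17: history=[(4, 40), (5, 39), (6, 1), (7, 22), (9, 46), (12, 25), (15, 39)] -> pick v15 -> 39
READ b @v18: history=[(4, 40), (5, 39), (6, 1), (7, 22), (9, 46), (12, 25), (15, 39)] -> pick v15 -> 39
v20: WRITE d=15  (d history now [(13, 44), (20, 15)])
Read results in order: ['NONE', 'NONE', 'NONE', 'NONE', 'NONE', '22', 'NONE', '16', '47', 'NONE', '39', '39']
NONE count = 7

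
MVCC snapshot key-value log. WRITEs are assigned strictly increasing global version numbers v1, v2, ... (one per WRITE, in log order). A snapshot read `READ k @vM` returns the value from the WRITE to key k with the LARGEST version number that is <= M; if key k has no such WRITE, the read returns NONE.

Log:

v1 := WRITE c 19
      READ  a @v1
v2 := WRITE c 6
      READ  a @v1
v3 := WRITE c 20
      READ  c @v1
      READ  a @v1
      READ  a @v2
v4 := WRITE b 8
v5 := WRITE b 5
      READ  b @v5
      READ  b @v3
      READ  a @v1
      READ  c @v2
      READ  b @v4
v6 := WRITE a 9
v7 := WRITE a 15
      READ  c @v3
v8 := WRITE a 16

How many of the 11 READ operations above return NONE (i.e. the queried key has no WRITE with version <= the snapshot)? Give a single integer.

v1: WRITE c=19  (c history now [(1, 19)])
READ a @v1: history=[] -> no version <= 1 -> NONE
v2: WRITE c=6  (c history now [(1, 19), (2, 6)])
READ a @v1: history=[] -> no version <= 1 -> NONE
v3: WRITE c=20  (c history now [(1, 19), (2, 6), (3, 20)])
READ c @v1: history=[(1, 19), (2, 6), (3, 20)] -> pick v1 -> 19
READ a @v1: history=[] -> no version <= 1 -> NONE
READ a @v2: history=[] -> no version <= 2 -> NONE
v4: WRITE b=8  (b history now [(4, 8)])
v5: WRITE b=5  (b history now [(4, 8), (5, 5)])
READ b @v5: history=[(4, 8), (5, 5)] -> pick v5 -> 5
READ b @v3: history=[(4, 8), (5, 5)] -> no version <= 3 -> NONE
READ a @v1: history=[] -> no version <= 1 -> NONE
READ c @v2: history=[(1, 19), (2, 6), (3, 20)] -> pick v2 -> 6
READ b @v4: history=[(4, 8), (5, 5)] -> pick v4 -> 8
v6: WRITE a=9  (a history now [(6, 9)])
v7: WRITE a=15  (a history now [(6, 9), (7, 15)])
READ c @v3: history=[(1, 19), (2, 6), (3, 20)] -> pick v3 -> 20
v8: WRITE a=16  (a history now [(6, 9), (7, 15), (8, 16)])
Read results in order: ['NONE', 'NONE', '19', 'NONE', 'NONE', '5', 'NONE', 'NONE', '6', '8', '20']
NONE count = 6

Answer: 6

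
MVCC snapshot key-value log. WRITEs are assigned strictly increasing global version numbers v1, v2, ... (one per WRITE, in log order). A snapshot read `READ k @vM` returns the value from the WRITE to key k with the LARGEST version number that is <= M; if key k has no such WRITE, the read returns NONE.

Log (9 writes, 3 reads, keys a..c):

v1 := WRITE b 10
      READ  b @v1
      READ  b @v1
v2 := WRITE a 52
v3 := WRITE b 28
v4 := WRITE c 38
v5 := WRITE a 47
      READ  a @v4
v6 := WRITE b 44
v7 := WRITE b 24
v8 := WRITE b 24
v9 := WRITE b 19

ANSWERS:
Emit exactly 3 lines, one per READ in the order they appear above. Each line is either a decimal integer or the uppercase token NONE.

Answer: 10
10
52

Derivation:
v1: WRITE b=10  (b history now [(1, 10)])
READ b @v1: history=[(1, 10)] -> pick v1 -> 10
READ b @v1: history=[(1, 10)] -> pick v1 -> 10
v2: WRITE a=52  (a history now [(2, 52)])
v3: WRITE b=28  (b history now [(1, 10), (3, 28)])
v4: WRITE c=38  (c history now [(4, 38)])
v5: WRITE a=47  (a history now [(2, 52), (5, 47)])
READ a @v4: history=[(2, 52), (5, 47)] -> pick v2 -> 52
v6: WRITE b=44  (b history now [(1, 10), (3, 28), (6, 44)])
v7: WRITE b=24  (b history now [(1, 10), (3, 28), (6, 44), (7, 24)])
v8: WRITE b=24  (b history now [(1, 10), (3, 28), (6, 44), (7, 24), (8, 24)])
v9: WRITE b=19  (b history now [(1, 10), (3, 28), (6, 44), (7, 24), (8, 24), (9, 19)])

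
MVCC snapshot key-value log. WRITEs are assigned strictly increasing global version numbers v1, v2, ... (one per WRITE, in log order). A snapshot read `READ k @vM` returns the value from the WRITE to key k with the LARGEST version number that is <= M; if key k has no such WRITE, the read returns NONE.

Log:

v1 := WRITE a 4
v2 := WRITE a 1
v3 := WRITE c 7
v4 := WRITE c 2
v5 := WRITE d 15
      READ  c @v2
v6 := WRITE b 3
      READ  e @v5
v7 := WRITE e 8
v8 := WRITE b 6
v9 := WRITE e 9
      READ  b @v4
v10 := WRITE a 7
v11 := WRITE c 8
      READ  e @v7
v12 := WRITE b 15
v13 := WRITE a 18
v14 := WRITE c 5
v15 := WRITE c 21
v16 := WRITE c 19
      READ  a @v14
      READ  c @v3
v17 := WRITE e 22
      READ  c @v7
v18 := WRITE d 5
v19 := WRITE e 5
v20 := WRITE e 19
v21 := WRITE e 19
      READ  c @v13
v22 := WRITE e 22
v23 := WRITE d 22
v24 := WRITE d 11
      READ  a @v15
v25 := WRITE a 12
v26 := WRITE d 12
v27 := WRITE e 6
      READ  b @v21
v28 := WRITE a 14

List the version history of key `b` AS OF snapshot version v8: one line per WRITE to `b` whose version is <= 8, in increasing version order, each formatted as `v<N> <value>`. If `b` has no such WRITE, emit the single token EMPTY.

Scan writes for key=b with version <= 8:
  v1 WRITE a 4 -> skip
  v2 WRITE a 1 -> skip
  v3 WRITE c 7 -> skip
  v4 WRITE c 2 -> skip
  v5 WRITE d 15 -> skip
  v6 WRITE b 3 -> keep
  v7 WRITE e 8 -> skip
  v8 WRITE b 6 -> keep
  v9 WRITE e 9 -> skip
  v10 WRITE a 7 -> skip
  v11 WRITE c 8 -> skip
  v12 WRITE b 15 -> drop (> snap)
  v13 WRITE a 18 -> skip
  v14 WRITE c 5 -> skip
  v15 WRITE c 21 -> skip
  v16 WRITE c 19 -> skip
  v17 WRITE e 22 -> skip
  v18 WRITE d 5 -> skip
  v19 WRITE e 5 -> skip
  v20 WRITE e 19 -> skip
  v21 WRITE e 19 -> skip
  v22 WRITE e 22 -> skip
  v23 WRITE d 22 -> skip
  v24 WRITE d 11 -> skip
  v25 WRITE a 12 -> skip
  v26 WRITE d 12 -> skip
  v27 WRITE e 6 -> skip
  v28 WRITE a 14 -> skip
Collected: [(6, 3), (8, 6)]

Answer: v6 3
v8 6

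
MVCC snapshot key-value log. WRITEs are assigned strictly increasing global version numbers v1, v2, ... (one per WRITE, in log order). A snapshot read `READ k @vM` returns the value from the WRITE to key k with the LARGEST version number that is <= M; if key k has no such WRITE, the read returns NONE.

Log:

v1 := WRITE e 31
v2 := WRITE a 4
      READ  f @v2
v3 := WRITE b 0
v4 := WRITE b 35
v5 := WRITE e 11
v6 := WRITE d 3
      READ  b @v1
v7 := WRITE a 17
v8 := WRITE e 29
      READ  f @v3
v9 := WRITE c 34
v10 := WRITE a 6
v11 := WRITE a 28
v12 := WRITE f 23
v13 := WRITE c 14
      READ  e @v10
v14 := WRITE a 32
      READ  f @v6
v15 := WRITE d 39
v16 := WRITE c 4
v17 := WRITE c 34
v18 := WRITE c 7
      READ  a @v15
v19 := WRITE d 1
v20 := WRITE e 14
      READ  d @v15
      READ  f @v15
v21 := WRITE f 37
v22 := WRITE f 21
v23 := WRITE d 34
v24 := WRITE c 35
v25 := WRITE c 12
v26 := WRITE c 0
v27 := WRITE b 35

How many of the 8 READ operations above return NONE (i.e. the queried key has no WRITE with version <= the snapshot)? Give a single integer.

Answer: 4

Derivation:
v1: WRITE e=31  (e history now [(1, 31)])
v2: WRITE a=4  (a history now [(2, 4)])
READ f @v2: history=[] -> no version <= 2 -> NONE
v3: WRITE b=0  (b history now [(3, 0)])
v4: WRITE b=35  (b history now [(3, 0), (4, 35)])
v5: WRITE e=11  (e history now [(1, 31), (5, 11)])
v6: WRITE d=3  (d history now [(6, 3)])
READ b @v1: history=[(3, 0), (4, 35)] -> no version <= 1 -> NONE
v7: WRITE a=17  (a history now [(2, 4), (7, 17)])
v8: WRITE e=29  (e history now [(1, 31), (5, 11), (8, 29)])
READ f @v3: history=[] -> no version <= 3 -> NONE
v9: WRITE c=34  (c history now [(9, 34)])
v10: WRITE a=6  (a history now [(2, 4), (7, 17), (10, 6)])
v11: WRITE a=28  (a history now [(2, 4), (7, 17), (10, 6), (11, 28)])
v12: WRITE f=23  (f history now [(12, 23)])
v13: WRITE c=14  (c history now [(9, 34), (13, 14)])
READ e @v10: history=[(1, 31), (5, 11), (8, 29)] -> pick v8 -> 29
v14: WRITE a=32  (a history now [(2, 4), (7, 17), (10, 6), (11, 28), (14, 32)])
READ f @v6: history=[(12, 23)] -> no version <= 6 -> NONE
v15: WRITE d=39  (d history now [(6, 3), (15, 39)])
v16: WRITE c=4  (c history now [(9, 34), (13, 14), (16, 4)])
v17: WRITE c=34  (c history now [(9, 34), (13, 14), (16, 4), (17, 34)])
v18: WRITE c=7  (c history now [(9, 34), (13, 14), (16, 4), (17, 34), (18, 7)])
READ a @v15: history=[(2, 4), (7, 17), (10, 6), (11, 28), (14, 32)] -> pick v14 -> 32
v19: WRITE d=1  (d history now [(6, 3), (15, 39), (19, 1)])
v20: WRITE e=14  (e history now [(1, 31), (5, 11), (8, 29), (20, 14)])
READ d @v15: history=[(6, 3), (15, 39), (19, 1)] -> pick v15 -> 39
READ f @v15: history=[(12, 23)] -> pick v12 -> 23
v21: WRITE f=37  (f history now [(12, 23), (21, 37)])
v22: WRITE f=21  (f history now [(12, 23), (21, 37), (22, 21)])
v23: WRITE d=34  (d history now [(6, 3), (15, 39), (19, 1), (23, 34)])
v24: WRITE c=35  (c history now [(9, 34), (13, 14), (16, 4), (17, 34), (18, 7), (24, 35)])
v25: WRITE c=12  (c history now [(9, 34), (13, 14), (16, 4), (17, 34), (18, 7), (24, 35), (25, 12)])
v26: WRITE c=0  (c history now [(9, 34), (13, 14), (16, 4), (17, 34), (18, 7), (24, 35), (25, 12), (26, 0)])
v27: WRITE b=35  (b history now [(3, 0), (4, 35), (27, 35)])
Read results in order: ['NONE', 'NONE', 'NONE', '29', 'NONE', '32', '39', '23']
NONE count = 4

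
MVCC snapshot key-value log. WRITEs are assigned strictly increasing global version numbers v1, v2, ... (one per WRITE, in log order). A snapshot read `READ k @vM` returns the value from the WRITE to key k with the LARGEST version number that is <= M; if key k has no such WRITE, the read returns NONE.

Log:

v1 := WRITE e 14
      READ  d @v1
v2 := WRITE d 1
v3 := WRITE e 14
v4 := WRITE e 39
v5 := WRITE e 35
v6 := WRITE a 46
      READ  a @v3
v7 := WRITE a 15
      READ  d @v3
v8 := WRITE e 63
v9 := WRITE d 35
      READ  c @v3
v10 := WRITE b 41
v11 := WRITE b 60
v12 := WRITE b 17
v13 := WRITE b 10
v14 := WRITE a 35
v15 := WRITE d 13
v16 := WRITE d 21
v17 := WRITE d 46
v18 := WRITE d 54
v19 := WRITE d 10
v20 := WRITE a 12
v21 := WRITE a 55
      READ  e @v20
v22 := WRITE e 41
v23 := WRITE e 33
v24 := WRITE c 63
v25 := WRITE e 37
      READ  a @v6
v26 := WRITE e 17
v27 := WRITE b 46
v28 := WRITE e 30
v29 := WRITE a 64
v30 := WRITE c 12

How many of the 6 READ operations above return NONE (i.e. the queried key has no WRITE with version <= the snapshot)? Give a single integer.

v1: WRITE e=14  (e history now [(1, 14)])
READ d @v1: history=[] -> no version <= 1 -> NONE
v2: WRITE d=1  (d history now [(2, 1)])
v3: WRITE e=14  (e history now [(1, 14), (3, 14)])
v4: WRITE e=39  (e history now [(1, 14), (3, 14), (4, 39)])
v5: WRITE e=35  (e history now [(1, 14), (3, 14), (4, 39), (5, 35)])
v6: WRITE a=46  (a history now [(6, 46)])
READ a @v3: history=[(6, 46)] -> no version <= 3 -> NONE
v7: WRITE a=15  (a history now [(6, 46), (7, 15)])
READ d @v3: history=[(2, 1)] -> pick v2 -> 1
v8: WRITE e=63  (e history now [(1, 14), (3, 14), (4, 39), (5, 35), (8, 63)])
v9: WRITE d=35  (d history now [(2, 1), (9, 35)])
READ c @v3: history=[] -> no version <= 3 -> NONE
v10: WRITE b=41  (b history now [(10, 41)])
v11: WRITE b=60  (b history now [(10, 41), (11, 60)])
v12: WRITE b=17  (b history now [(10, 41), (11, 60), (12, 17)])
v13: WRITE b=10  (b history now [(10, 41), (11, 60), (12, 17), (13, 10)])
v14: WRITE a=35  (a history now [(6, 46), (7, 15), (14, 35)])
v15: WRITE d=13  (d history now [(2, 1), (9, 35), (15, 13)])
v16: WRITE d=21  (d history now [(2, 1), (9, 35), (15, 13), (16, 21)])
v17: WRITE d=46  (d history now [(2, 1), (9, 35), (15, 13), (16, 21), (17, 46)])
v18: WRITE d=54  (d history now [(2, 1), (9, 35), (15, 13), (16, 21), (17, 46), (18, 54)])
v19: WRITE d=10  (d history now [(2, 1), (9, 35), (15, 13), (16, 21), (17, 46), (18, 54), (19, 10)])
v20: WRITE a=12  (a history now [(6, 46), (7, 15), (14, 35), (20, 12)])
v21: WRITE a=55  (a history now [(6, 46), (7, 15), (14, 35), (20, 12), (21, 55)])
READ e @v20: history=[(1, 14), (3, 14), (4, 39), (5, 35), (8, 63)] -> pick v8 -> 63
v22: WRITE e=41  (e history now [(1, 14), (3, 14), (4, 39), (5, 35), (8, 63), (22, 41)])
v23: WRITE e=33  (e history now [(1, 14), (3, 14), (4, 39), (5, 35), (8, 63), (22, 41), (23, 33)])
v24: WRITE c=63  (c history now [(24, 63)])
v25: WRITE e=37  (e history now [(1, 14), (3, 14), (4, 39), (5, 35), (8, 63), (22, 41), (23, 33), (25, 37)])
READ a @v6: history=[(6, 46), (7, 15), (14, 35), (20, 12), (21, 55)] -> pick v6 -> 46
v26: WRITE e=17  (e history now [(1, 14), (3, 14), (4, 39), (5, 35), (8, 63), (22, 41), (23, 33), (25, 37), (26, 17)])
v27: WRITE b=46  (b history now [(10, 41), (11, 60), (12, 17), (13, 10), (27, 46)])
v28: WRITE e=30  (e history now [(1, 14), (3, 14), (4, 39), (5, 35), (8, 63), (22, 41), (23, 33), (25, 37), (26, 17), (28, 30)])
v29: WRITE a=64  (a history now [(6, 46), (7, 15), (14, 35), (20, 12), (21, 55), (29, 64)])
v30: WRITE c=12  (c history now [(24, 63), (30, 12)])
Read results in order: ['NONE', 'NONE', '1', 'NONE', '63', '46']
NONE count = 3

Answer: 3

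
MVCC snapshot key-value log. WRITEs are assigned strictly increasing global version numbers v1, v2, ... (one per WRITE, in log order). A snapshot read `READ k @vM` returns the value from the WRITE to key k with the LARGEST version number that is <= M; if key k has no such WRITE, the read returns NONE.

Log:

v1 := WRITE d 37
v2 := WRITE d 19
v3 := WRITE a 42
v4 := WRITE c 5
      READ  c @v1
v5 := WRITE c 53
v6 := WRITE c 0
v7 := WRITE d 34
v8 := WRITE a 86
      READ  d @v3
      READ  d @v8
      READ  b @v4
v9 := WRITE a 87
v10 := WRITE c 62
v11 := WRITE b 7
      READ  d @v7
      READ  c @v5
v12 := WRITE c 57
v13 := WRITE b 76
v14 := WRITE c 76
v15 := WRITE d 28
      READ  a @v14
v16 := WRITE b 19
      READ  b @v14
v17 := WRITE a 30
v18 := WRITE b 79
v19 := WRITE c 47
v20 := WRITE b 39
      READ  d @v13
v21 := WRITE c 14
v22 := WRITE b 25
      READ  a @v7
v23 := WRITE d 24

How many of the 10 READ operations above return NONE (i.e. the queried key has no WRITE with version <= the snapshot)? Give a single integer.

v1: WRITE d=37  (d history now [(1, 37)])
v2: WRITE d=19  (d history now [(1, 37), (2, 19)])
v3: WRITE a=42  (a history now [(3, 42)])
v4: WRITE c=5  (c history now [(4, 5)])
READ c @v1: history=[(4, 5)] -> no version <= 1 -> NONE
v5: WRITE c=53  (c history now [(4, 5), (5, 53)])
v6: WRITE c=0  (c history now [(4, 5), (5, 53), (6, 0)])
v7: WRITE d=34  (d history now [(1, 37), (2, 19), (7, 34)])
v8: WRITE a=86  (a history now [(3, 42), (8, 86)])
READ d @v3: history=[(1, 37), (2, 19), (7, 34)] -> pick v2 -> 19
READ d @v8: history=[(1, 37), (2, 19), (7, 34)] -> pick v7 -> 34
READ b @v4: history=[] -> no version <= 4 -> NONE
v9: WRITE a=87  (a history now [(3, 42), (8, 86), (9, 87)])
v10: WRITE c=62  (c history now [(4, 5), (5, 53), (6, 0), (10, 62)])
v11: WRITE b=7  (b history now [(11, 7)])
READ d @v7: history=[(1, 37), (2, 19), (7, 34)] -> pick v7 -> 34
READ c @v5: history=[(4, 5), (5, 53), (6, 0), (10, 62)] -> pick v5 -> 53
v12: WRITE c=57  (c history now [(4, 5), (5, 53), (6, 0), (10, 62), (12, 57)])
v13: WRITE b=76  (b history now [(11, 7), (13, 76)])
v14: WRITE c=76  (c history now [(4, 5), (5, 53), (6, 0), (10, 62), (12, 57), (14, 76)])
v15: WRITE d=28  (d history now [(1, 37), (2, 19), (7, 34), (15, 28)])
READ a @v14: history=[(3, 42), (8, 86), (9, 87)] -> pick v9 -> 87
v16: WRITE b=19  (b history now [(11, 7), (13, 76), (16, 19)])
READ b @v14: history=[(11, 7), (13, 76), (16, 19)] -> pick v13 -> 76
v17: WRITE a=30  (a history now [(3, 42), (8, 86), (9, 87), (17, 30)])
v18: WRITE b=79  (b history now [(11, 7), (13, 76), (16, 19), (18, 79)])
v19: WRITE c=47  (c history now [(4, 5), (5, 53), (6, 0), (10, 62), (12, 57), (14, 76), (19, 47)])
v20: WRITE b=39  (b history now [(11, 7), (13, 76), (16, 19), (18, 79), (20, 39)])
READ d @v13: history=[(1, 37), (2, 19), (7, 34), (15, 28)] -> pick v7 -> 34
v21: WRITE c=14  (c history now [(4, 5), (5, 53), (6, 0), (10, 62), (12, 57), (14, 76), (19, 47), (21, 14)])
v22: WRITE b=25  (b history now [(11, 7), (13, 76), (16, 19), (18, 79), (20, 39), (22, 25)])
READ a @v7: history=[(3, 42), (8, 86), (9, 87), (17, 30)] -> pick v3 -> 42
v23: WRITE d=24  (d history now [(1, 37), (2, 19), (7, 34), (15, 28), (23, 24)])
Read results in order: ['NONE', '19', '34', 'NONE', '34', '53', '87', '76', '34', '42']
NONE count = 2

Answer: 2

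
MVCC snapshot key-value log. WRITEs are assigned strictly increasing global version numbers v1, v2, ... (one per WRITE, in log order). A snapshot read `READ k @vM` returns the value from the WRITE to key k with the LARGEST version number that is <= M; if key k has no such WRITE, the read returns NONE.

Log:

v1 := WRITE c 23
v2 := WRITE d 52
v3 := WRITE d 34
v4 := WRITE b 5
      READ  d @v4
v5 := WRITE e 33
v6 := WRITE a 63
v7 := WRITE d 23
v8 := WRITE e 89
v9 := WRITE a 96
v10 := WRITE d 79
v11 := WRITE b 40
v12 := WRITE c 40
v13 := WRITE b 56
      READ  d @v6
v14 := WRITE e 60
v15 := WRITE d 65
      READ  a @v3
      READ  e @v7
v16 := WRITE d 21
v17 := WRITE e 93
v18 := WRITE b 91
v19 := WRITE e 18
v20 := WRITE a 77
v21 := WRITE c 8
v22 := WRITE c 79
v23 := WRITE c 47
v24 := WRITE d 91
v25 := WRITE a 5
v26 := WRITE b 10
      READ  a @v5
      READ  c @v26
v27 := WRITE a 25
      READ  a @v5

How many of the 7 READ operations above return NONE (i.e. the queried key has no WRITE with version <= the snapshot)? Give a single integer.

v1: WRITE c=23  (c history now [(1, 23)])
v2: WRITE d=52  (d history now [(2, 52)])
v3: WRITE d=34  (d history now [(2, 52), (3, 34)])
v4: WRITE b=5  (b history now [(4, 5)])
READ d @v4: history=[(2, 52), (3, 34)] -> pick v3 -> 34
v5: WRITE e=33  (e history now [(5, 33)])
v6: WRITE a=63  (a history now [(6, 63)])
v7: WRITE d=23  (d history now [(2, 52), (3, 34), (7, 23)])
v8: WRITE e=89  (e history now [(5, 33), (8, 89)])
v9: WRITE a=96  (a history now [(6, 63), (9, 96)])
v10: WRITE d=79  (d history now [(2, 52), (3, 34), (7, 23), (10, 79)])
v11: WRITE b=40  (b history now [(4, 5), (11, 40)])
v12: WRITE c=40  (c history now [(1, 23), (12, 40)])
v13: WRITE b=56  (b history now [(4, 5), (11, 40), (13, 56)])
READ d @v6: history=[(2, 52), (3, 34), (7, 23), (10, 79)] -> pick v3 -> 34
v14: WRITE e=60  (e history now [(5, 33), (8, 89), (14, 60)])
v15: WRITE d=65  (d history now [(2, 52), (3, 34), (7, 23), (10, 79), (15, 65)])
READ a @v3: history=[(6, 63), (9, 96)] -> no version <= 3 -> NONE
READ e @v7: history=[(5, 33), (8, 89), (14, 60)] -> pick v5 -> 33
v16: WRITE d=21  (d history now [(2, 52), (3, 34), (7, 23), (10, 79), (15, 65), (16, 21)])
v17: WRITE e=93  (e history now [(5, 33), (8, 89), (14, 60), (17, 93)])
v18: WRITE b=91  (b history now [(4, 5), (11, 40), (13, 56), (18, 91)])
v19: WRITE e=18  (e history now [(5, 33), (8, 89), (14, 60), (17, 93), (19, 18)])
v20: WRITE a=77  (a history now [(6, 63), (9, 96), (20, 77)])
v21: WRITE c=8  (c history now [(1, 23), (12, 40), (21, 8)])
v22: WRITE c=79  (c history now [(1, 23), (12, 40), (21, 8), (22, 79)])
v23: WRITE c=47  (c history now [(1, 23), (12, 40), (21, 8), (22, 79), (23, 47)])
v24: WRITE d=91  (d history now [(2, 52), (3, 34), (7, 23), (10, 79), (15, 65), (16, 21), (24, 91)])
v25: WRITE a=5  (a history now [(6, 63), (9, 96), (20, 77), (25, 5)])
v26: WRITE b=10  (b history now [(4, 5), (11, 40), (13, 56), (18, 91), (26, 10)])
READ a @v5: history=[(6, 63), (9, 96), (20, 77), (25, 5)] -> no version <= 5 -> NONE
READ c @v26: history=[(1, 23), (12, 40), (21, 8), (22, 79), (23, 47)] -> pick v23 -> 47
v27: WRITE a=25  (a history now [(6, 63), (9, 96), (20, 77), (25, 5), (27, 25)])
READ a @v5: history=[(6, 63), (9, 96), (20, 77), (25, 5), (27, 25)] -> no version <= 5 -> NONE
Read results in order: ['34', '34', 'NONE', '33', 'NONE', '47', 'NONE']
NONE count = 3

Answer: 3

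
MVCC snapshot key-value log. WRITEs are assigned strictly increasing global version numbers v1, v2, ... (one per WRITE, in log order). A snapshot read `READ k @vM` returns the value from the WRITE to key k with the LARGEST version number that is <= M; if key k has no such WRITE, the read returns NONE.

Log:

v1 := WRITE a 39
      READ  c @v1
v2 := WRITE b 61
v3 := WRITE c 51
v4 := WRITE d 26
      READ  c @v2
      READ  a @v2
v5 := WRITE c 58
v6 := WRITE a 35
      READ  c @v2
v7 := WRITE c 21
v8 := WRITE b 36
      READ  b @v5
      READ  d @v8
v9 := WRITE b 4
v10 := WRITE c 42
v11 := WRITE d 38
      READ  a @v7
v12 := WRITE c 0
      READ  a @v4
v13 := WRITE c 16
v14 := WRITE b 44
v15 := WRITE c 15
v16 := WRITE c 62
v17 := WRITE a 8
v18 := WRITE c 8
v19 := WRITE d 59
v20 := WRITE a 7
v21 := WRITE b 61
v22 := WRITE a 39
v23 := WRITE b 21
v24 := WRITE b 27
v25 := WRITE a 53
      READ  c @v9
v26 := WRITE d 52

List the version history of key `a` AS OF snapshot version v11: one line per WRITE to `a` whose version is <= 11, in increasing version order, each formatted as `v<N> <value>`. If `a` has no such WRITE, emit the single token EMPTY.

Answer: v1 39
v6 35

Derivation:
Scan writes for key=a with version <= 11:
  v1 WRITE a 39 -> keep
  v2 WRITE b 61 -> skip
  v3 WRITE c 51 -> skip
  v4 WRITE d 26 -> skip
  v5 WRITE c 58 -> skip
  v6 WRITE a 35 -> keep
  v7 WRITE c 21 -> skip
  v8 WRITE b 36 -> skip
  v9 WRITE b 4 -> skip
  v10 WRITE c 42 -> skip
  v11 WRITE d 38 -> skip
  v12 WRITE c 0 -> skip
  v13 WRITE c 16 -> skip
  v14 WRITE b 44 -> skip
  v15 WRITE c 15 -> skip
  v16 WRITE c 62 -> skip
  v17 WRITE a 8 -> drop (> snap)
  v18 WRITE c 8 -> skip
  v19 WRITE d 59 -> skip
  v20 WRITE a 7 -> drop (> snap)
  v21 WRITE b 61 -> skip
  v22 WRITE a 39 -> drop (> snap)
  v23 WRITE b 21 -> skip
  v24 WRITE b 27 -> skip
  v25 WRITE a 53 -> drop (> snap)
  v26 WRITE d 52 -> skip
Collected: [(1, 39), (6, 35)]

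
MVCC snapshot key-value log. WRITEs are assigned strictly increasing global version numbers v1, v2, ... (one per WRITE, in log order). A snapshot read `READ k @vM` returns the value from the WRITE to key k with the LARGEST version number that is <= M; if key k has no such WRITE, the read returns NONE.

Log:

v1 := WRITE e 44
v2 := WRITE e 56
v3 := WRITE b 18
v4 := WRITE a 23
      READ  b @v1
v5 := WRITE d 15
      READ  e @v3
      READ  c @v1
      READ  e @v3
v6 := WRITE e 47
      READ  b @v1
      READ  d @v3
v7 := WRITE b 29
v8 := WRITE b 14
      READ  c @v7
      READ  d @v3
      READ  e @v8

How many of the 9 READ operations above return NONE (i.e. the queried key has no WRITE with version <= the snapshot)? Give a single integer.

v1: WRITE e=44  (e history now [(1, 44)])
v2: WRITE e=56  (e history now [(1, 44), (2, 56)])
v3: WRITE b=18  (b history now [(3, 18)])
v4: WRITE a=23  (a history now [(4, 23)])
READ b @v1: history=[(3, 18)] -> no version <= 1 -> NONE
v5: WRITE d=15  (d history now [(5, 15)])
READ e @v3: history=[(1, 44), (2, 56)] -> pick v2 -> 56
READ c @v1: history=[] -> no version <= 1 -> NONE
READ e @v3: history=[(1, 44), (2, 56)] -> pick v2 -> 56
v6: WRITE e=47  (e history now [(1, 44), (2, 56), (6, 47)])
READ b @v1: history=[(3, 18)] -> no version <= 1 -> NONE
READ d @v3: history=[(5, 15)] -> no version <= 3 -> NONE
v7: WRITE b=29  (b history now [(3, 18), (7, 29)])
v8: WRITE b=14  (b history now [(3, 18), (7, 29), (8, 14)])
READ c @v7: history=[] -> no version <= 7 -> NONE
READ d @v3: history=[(5, 15)] -> no version <= 3 -> NONE
READ e @v8: history=[(1, 44), (2, 56), (6, 47)] -> pick v6 -> 47
Read results in order: ['NONE', '56', 'NONE', '56', 'NONE', 'NONE', 'NONE', 'NONE', '47']
NONE count = 6

Answer: 6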